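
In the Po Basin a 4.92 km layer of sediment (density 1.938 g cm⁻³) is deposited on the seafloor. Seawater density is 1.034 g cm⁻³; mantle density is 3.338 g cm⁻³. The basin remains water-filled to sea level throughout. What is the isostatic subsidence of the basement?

1.93 km

Submarine loading: the sediment displaces seawater, and the subsidence is in turn flooded, so s (ρ_m − ρ_w) = t (ρ_sed − ρ_w).
s = 4.92 km × (1.938 − 1.034) / (3.338 − 1.034) = 1.93 km.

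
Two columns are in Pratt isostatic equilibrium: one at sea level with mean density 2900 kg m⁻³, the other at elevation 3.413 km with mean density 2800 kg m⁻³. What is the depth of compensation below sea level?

ρ_ref D = ρ (D + h) → D (ρ_ref − ρ) = ρ h.
D = ρ h/(ρ_ref − ρ) = 2800 × 3.413 km/(2900 − 2800) = 95.6 km.

95.6 km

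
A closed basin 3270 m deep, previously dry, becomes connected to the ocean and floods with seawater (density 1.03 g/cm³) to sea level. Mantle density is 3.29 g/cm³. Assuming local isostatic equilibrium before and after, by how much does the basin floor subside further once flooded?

1490 m

After flooding the water column is d + s deep. Its weight must equal the weight of mantle displaced by the extra subsidence s: (d + s) ρ_w = s ρ_m.
s = d ρ_w / (ρ_m − ρ_w) = 3270 m × 1.03/(3.29 − 1.03) = 1490 m.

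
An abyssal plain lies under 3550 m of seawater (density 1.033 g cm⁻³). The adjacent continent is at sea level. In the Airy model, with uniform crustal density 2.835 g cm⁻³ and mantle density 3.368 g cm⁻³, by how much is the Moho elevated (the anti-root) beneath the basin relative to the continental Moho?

Equating mass per unit area of the two columns: replacing crust with seawater at the top is compensated by replacing crust with mantle at the base: d (ρ_c − ρ_w) = a (ρ_m − ρ_c).
a = d (ρ_c − ρ_w)/(ρ_m − ρ_c) = 3550 m × 1.802/0.533 = 12000 m.

12000 m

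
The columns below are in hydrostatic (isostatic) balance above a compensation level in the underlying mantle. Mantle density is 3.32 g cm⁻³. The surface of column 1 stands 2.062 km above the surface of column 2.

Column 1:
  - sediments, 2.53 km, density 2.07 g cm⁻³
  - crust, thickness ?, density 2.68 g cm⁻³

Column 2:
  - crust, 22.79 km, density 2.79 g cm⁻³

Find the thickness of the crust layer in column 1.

Take the compensation level at the base of the deeper column (depth z_c below the surface of column 1) and equate Σ ρ_i t_i down to z_c; mantle fills any gap and the z_c terms cancel.
Column 1: 2.53×2.07 + x×2.68 + (z_c − 2.53 − x)×3.32
Column 2: 2.062×0 + 22.79×2.79 + (z_c − 2.062 − 22.79)×3.32
The z_c×3.32 term appears on both sides and cancels. Collect the known terms of each column as K = Σ(ρt)_known − 3.32 × (depth of known layers): K_1 = 5.2371 − 3.32×2.53 = −3.1625; K_2 = 63.5841 − 3.32×(2.062 + 22.79) = −18.92454.
Balance: K_1 − x×(3.32 − 2.68) = K_2, so x = (K_1 − K_2)/(3.32 − 2.68) = 15.762/0.64 = 24.6 km.

24.6 km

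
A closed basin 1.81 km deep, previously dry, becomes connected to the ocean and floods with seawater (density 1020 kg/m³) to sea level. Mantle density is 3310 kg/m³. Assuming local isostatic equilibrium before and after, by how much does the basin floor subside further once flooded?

0.806 km

After flooding the water column is d + s deep. Its weight must equal the weight of mantle displaced by the extra subsidence s: (d + s) ρ_w = s ρ_m.
s = d ρ_w / (ρ_m − ρ_w) = 1.81 km × 1020/(3310 − 1020) = 0.806 km.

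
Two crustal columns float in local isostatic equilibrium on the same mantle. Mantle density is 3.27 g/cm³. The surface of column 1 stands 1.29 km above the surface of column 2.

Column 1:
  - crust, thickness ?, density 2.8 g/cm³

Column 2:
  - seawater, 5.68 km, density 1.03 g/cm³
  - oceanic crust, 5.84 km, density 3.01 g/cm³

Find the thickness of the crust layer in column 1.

Take the compensation level at the base of the deeper column (depth z_c below the surface of column 1) and equate Σ ρ_i t_i down to z_c; mantle fills any gap and the z_c terms cancel.
Column 1: x×2.8 + (z_c − 0 − x)×3.27
Column 2: 1.29×0 + 5.68×1.03 + 5.84×3.01 + (z_c − 1.29 − 11.52)×3.27
The z_c×3.27 term appears on both sides and cancels. Collect the known terms of each column as K = Σ(ρt)_known − 3.27 × (depth of known layers): K_1 = 0 − 3.27×0 = 0; K_2 = 23.4288 − 3.27×(1.29 + 11.52) = −18.4599.
Balance: K_1 − x×(3.27 − 2.8) = K_2, so x = (K_1 − K_2)/(3.27 − 2.8) = 18.4599/0.47 = 39.3 km.

39.3 km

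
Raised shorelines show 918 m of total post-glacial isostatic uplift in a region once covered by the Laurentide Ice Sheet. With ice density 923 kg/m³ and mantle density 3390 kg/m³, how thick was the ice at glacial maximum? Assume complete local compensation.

u = t ρ_ice/ρ_m → t = u ρ_m/ρ_ice = 918 m × 3390/923 = 3370 m.

3370 m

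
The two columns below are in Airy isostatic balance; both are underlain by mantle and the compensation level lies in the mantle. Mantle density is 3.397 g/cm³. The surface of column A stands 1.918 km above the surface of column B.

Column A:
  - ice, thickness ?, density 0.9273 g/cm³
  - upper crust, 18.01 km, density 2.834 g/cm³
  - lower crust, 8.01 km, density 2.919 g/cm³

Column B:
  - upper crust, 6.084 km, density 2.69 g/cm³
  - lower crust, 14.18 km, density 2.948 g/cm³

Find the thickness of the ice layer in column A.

Take the compensation level at the base of the deeper column (depth z_c below the surface of column A) and equate Σ ρ_i t_i down to z_c; mantle fills any gap and the z_c terms cancel.
Column A: x×0.9273 + 18.01×2.834 + 8.01×2.919 + (z_c − 26.02 − x)×3.397
Column B: 1.918×0 + 6.084×2.69 + 14.18×2.948 + (z_c − 1.918 − 20.264)×3.397
The z_c×3.397 term appears on both sides and cancels. Collect the known terms of each column as K = Σ(ρt)_known − 3.397 × (depth of known layers): K_A = 74.42153 − 3.397×26.02 = −13.96841; K_B = 58.1686 − 3.397×(1.918 + 20.264) = −17.183654.
Balance: K_A − x×(3.397 − 0.9273) = K_B, so x = (K_A − K_B)/(3.397 − 0.9273) = 3.21524/2.4697 = 1.3 km.

1.3 km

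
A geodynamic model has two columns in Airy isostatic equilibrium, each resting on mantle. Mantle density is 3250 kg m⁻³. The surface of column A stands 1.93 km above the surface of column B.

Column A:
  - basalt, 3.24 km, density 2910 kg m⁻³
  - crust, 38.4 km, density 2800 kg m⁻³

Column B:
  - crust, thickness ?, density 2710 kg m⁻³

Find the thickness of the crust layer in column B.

Take the compensation level at the base of the deeper column (depth z_c below the surface of column A) and equate Σ ρ_i t_i down to z_c; mantle fills any gap and the z_c terms cancel.
Column A: 3.24×2910 + 38.4×2800 + (z_c − 41.64)×3250
Column B: 1.93×0 + x×2710 + (z_c − 1.93 − 0 − x)×3250
The z_c×3250 term appears on both sides and cancels. Collect the known terms of each column as K = Σ(ρt)_known − 3250 × (depth of known layers): K_A = 116948.4 − 3250×41.64 = −18381.6; K_B = 0 − 3250×(1.93 + 0) = −6272.5.
Balance: K_A = K_B − x×(3250 − 2710), so x = (K_B − K_A)/(3250 − 2710) = 12109.1/540 = 22.4 km.

22.4 km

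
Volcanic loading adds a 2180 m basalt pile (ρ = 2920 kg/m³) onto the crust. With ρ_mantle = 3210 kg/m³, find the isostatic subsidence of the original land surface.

Subaerial loading: s = t ρ_load / ρ_m.
s = 2180 m × 2920/3210 = 1980 m.

1980 m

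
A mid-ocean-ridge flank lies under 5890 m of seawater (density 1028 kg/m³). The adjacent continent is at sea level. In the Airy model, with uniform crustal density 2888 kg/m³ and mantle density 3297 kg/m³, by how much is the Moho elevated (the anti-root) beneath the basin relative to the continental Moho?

26800 m

Equating mass per unit area of the two columns: replacing crust with seawater at the top is compensated by replacing crust with mantle at the base: d (ρ_c − ρ_w) = a (ρ_m − ρ_c).
a = d (ρ_c − ρ_w)/(ρ_m − ρ_c) = 5890 m × 1860/409 = 26800 m.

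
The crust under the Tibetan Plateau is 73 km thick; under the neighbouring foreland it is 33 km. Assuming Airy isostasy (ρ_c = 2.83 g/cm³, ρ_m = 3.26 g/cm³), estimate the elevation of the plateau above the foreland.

5.28 km

Excess crust Δ = 73 km − 33 km = 40 km, split between elevation h and root r with h + r = Δ.
Airy balance ρ_c h = (ρ_m − ρ_c) r gives r = h ρ_c/(ρ_m − ρ_c), so h (1 + ρ_c/(ρ_m − ρ_c)) = Δ, i.e. h = Δ (ρ_m − ρ_c)/ρ_m.
h = 40 km × 0.43/3.26 = 5.28 km.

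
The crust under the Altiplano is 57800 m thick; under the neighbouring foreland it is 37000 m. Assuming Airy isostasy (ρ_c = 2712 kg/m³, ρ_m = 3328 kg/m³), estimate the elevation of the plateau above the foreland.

3850 m

Excess crust Δ = 57800 m − 37000 m = 20800 m, split between elevation h and root r with h + r = Δ.
Airy balance ρ_c h = (ρ_m − ρ_c) r gives r = h ρ_c/(ρ_m − ρ_c), so h (1 + ρ_c/(ρ_m − ρ_c)) = Δ, i.e. h = Δ (ρ_m − ρ_c)/ρ_m.
h = 20800 m × 616/3328 = 3850 m.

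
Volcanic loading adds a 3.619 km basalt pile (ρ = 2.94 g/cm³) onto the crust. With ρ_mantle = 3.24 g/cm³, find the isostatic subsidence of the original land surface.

Subaerial loading: s = t ρ_load / ρ_m.
s = 3.619 km × 2.94/3.24 = 3.28 km.

3.28 km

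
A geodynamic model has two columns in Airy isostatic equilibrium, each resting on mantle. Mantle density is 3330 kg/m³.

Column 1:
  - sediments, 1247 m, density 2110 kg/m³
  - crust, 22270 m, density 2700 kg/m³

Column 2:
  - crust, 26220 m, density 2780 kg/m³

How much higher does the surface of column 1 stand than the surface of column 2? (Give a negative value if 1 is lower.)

339 m

For any compensation level in the mantle, the mantle terms cancel and isostasy reduces to e = (Σt_1 − Σt_2) − (Σ(ρt)_1 − Σ(ρt)_2) / ρ_m.
Σt_1 = 23517 m; Σt_2 = 26220 m; Σ(ρt)_1 = 62760170; Σ(ρt)_2 = 72891600 (in m·kg/m³).
e = (23517 − 26220) − (62760170 − 72891600) / 3330 = 339 m.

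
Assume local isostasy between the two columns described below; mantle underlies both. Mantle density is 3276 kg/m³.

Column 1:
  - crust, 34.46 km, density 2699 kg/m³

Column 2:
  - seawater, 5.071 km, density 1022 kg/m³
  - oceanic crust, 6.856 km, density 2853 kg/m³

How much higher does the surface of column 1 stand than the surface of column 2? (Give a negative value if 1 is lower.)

For any compensation level in the mantle, the mantle terms cancel and isostasy reduces to e = (Σt_1 − Σt_2) − (Σ(ρt)_1 − Σ(ρt)_2) / ρ_m.
Σt_1 = 34.46 km; Σt_2 = 11.927 km; Σ(ρt)_1 = 93007.54; Σ(ρt)_2 = 24742.73 (in km·kg/m³).
e = (34.46 − 11.927) − (93007.54 − 24742.73) / 3276 = 1.7 km.

1.7 km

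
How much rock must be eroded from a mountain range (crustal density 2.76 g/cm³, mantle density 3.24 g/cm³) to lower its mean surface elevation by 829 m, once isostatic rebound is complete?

5600 m

Net drop Δ = e − u = e − e ρ_c/ρ_m = e (ρ_m − ρ_c)/ρ_m.
e = Δ ρ_m/(ρ_m − ρ_c) = 829 m × 3.24/0.48 = 5600 m.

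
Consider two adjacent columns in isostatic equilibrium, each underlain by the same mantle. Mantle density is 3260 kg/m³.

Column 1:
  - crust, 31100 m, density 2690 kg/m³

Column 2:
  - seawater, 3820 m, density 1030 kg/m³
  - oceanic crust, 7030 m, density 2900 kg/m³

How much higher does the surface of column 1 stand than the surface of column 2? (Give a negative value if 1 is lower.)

For any compensation level in the mantle, the mantle terms cancel and isostasy reduces to e = (Σt_1 − Σt_2) − (Σ(ρt)_1 − Σ(ρt)_2) / ρ_m.
Σt_1 = 31100 m; Σt_2 = 10850 m; Σ(ρt)_1 = 83659000; Σ(ρt)_2 = 24321600 (in m·kg/m³).
e = (31100 − 10850) − (83659000 − 24321600) / 3260 = 2050 m.

2050 m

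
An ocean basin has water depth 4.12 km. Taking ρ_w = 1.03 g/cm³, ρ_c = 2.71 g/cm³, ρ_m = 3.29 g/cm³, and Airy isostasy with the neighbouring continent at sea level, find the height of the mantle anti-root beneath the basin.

11.9 km

For local isostatic compensation: replacing crust with seawater at the top is compensated by replacing crust with mantle at the base: d (ρ_c − ρ_w) = a (ρ_m − ρ_c).
a = d (ρ_c − ρ_w)/(ρ_m − ρ_c) = 4.12 km × 1.68/0.58 = 11.9 km.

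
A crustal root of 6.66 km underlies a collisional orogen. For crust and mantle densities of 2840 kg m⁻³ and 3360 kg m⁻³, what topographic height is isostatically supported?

1.22 km

For local isostatic compensation: ρ_c h = (ρ_m − ρ_c) r.
h = r (ρ_m − ρ_c) / ρ_c = 6.66 km × (3360 − 2840) / 2840 = 1.22 km.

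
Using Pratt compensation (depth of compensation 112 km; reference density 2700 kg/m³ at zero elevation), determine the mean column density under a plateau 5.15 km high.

Pratt balance: ρ_ref D = ρ (D + h).
ρ = ρ_ref D/(D + h) = 2700 × 112 km/(112 km + 5.15 km) = 2580 kg/m³.

2580 kg/m³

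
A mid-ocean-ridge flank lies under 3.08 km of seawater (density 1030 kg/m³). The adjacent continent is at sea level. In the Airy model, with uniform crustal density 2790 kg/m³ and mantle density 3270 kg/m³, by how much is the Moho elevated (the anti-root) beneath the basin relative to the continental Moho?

In Airy isostatic equilibrium: replacing crust with seawater at the top is compensated by replacing crust with mantle at the base: d (ρ_c − ρ_w) = a (ρ_m − ρ_c).
a = d (ρ_c − ρ_w)/(ρ_m − ρ_c) = 3.08 km × 1760/480 = 11.3 km.

11.3 km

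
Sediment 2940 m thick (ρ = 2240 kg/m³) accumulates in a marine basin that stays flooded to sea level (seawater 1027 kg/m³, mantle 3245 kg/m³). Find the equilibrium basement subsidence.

1610 m

Submarine loading: the sediment displaces seawater, and the subsidence is in turn flooded, so s (ρ_m − ρ_w) = t (ρ_sed − ρ_w).
s = 2940 m × (2240 − 1027) / (3245 − 1027) = 1610 m.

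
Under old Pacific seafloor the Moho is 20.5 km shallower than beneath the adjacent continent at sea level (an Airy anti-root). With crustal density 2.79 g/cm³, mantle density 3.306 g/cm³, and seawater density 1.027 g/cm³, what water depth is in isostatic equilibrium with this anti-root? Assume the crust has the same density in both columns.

Replacing a thickness d of crust by seawater at the top must be balanced by replacing crust with mantle at the base: d (ρ_c − ρ_w) = a (ρ_m − ρ_c).
d = a (ρ_m − ρ_c)/(ρ_c − ρ_w) = 20.5 km × 0.516/1.763 = 6 km.

6 km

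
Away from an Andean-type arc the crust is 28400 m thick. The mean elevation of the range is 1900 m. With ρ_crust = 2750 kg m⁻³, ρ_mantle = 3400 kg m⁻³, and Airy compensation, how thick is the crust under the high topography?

Root depth r = h ρ_c / (ρ_m − ρ_c) = 1900 m × 2750 / 650 = 8038 m.
Total thickness = T + h + r = 28400 m + 1900 m + 8038 m = 38300 m.

38300 m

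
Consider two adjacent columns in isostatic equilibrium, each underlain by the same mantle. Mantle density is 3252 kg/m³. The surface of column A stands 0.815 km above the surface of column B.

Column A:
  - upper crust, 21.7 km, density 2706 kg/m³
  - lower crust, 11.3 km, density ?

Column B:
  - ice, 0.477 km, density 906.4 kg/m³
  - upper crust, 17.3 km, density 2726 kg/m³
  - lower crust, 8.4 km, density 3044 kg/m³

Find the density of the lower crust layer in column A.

Take the compensation level at the base of the deeper column (depth z_c below the surface of column A) and equate Σ ρ_i t_i down to z_c; mantle fills any gap and the z_c terms cancel.
Column A: 21.7×2706 + 11.3×ρ + (z_c − 33)×3252
Column B: 0.815×0 + 0.477×906.4 + 17.3×2726 + 8.4×3044 + (z_c − 0.815 − 26.177)×3252
The z_c×3252 term appears on both sides and cancels. Collect the known terms of each column as K = Σ(ρt)_known − 3252 × (depth of known layers): K_A = 58720.2 − 3252×33 = −48595.8; K_B = 73161.7528 − 3252×(0.815 + 26.177) = −14616.2312.
Balance: K_A + 11.3×ρ = K_B, so ρ = (K_B − K_A)/11.3 = 33979.6/11.3 = 3010 kg/m³.

3010 kg/m³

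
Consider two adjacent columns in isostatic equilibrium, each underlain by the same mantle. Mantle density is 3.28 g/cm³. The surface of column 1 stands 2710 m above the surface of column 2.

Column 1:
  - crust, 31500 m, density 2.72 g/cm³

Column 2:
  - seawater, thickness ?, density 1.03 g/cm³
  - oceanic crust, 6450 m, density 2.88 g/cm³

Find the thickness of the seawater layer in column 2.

Take the compensation level at the base of the deeper column (depth z_c below the surface of column 1) and equate Σ ρ_i t_i down to z_c; mantle fills any gap and the z_c terms cancel.
Column 1: 31500×2.72 + (z_c − 31500)×3.28
Column 2: 2710×0 + x×1.03 + 6450×2.88 + (z_c − 2710 − 6450 − x)×3.28
The z_c×3.28 term appears on both sides and cancels. Collect the known terms of each column as K = Σ(ρt)_known − 3.28 × (depth of known layers): K_1 = 85680 − 3.28×31500 = −17640; K_2 = 18576 − 3.28×(2710 + 6450) = −11468.8.
Balance: K_1 = K_2 − x×(3.28 − 1.03), so x = (K_2 − K_1)/(3.28 − 1.03) = 6171.2/2.25 = 2740 m.

2740 m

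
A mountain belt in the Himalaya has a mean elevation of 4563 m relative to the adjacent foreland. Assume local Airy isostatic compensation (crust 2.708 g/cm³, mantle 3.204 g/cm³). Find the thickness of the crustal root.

24900 m

By Archimedes' principle applied to the lithosphere: the weight of the topography is balanced by the buoyancy of the root, ρ_c h = (ρ_m − ρ_c) r.
r = h · ρ_c / (ρ_m − ρ_c) = 4563 m × 2.708 / (3.204 − 2.708) = 24900 m.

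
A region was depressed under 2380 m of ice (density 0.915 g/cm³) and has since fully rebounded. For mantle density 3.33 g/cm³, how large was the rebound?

654 m

Removing the load lets mantle flow back in; uplift u satisfies ρ_ice t = ρ_m u.
u = t ρ_ice/ρ_m = 2380 m × 0.915/3.33 = 654 m.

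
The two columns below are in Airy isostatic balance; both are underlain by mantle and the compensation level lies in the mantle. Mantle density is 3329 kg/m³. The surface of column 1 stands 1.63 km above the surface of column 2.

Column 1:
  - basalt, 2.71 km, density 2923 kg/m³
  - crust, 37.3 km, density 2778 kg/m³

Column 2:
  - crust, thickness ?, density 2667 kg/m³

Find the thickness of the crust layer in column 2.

Take the compensation level at the base of the deeper column (depth z_c below the surface of column 1) and equate Σ ρ_i t_i down to z_c; mantle fills any gap and the z_c terms cancel.
Column 1: 2.71×2923 + 37.3×2778 + (z_c − 40.01)×3329
Column 2: 1.63×0 + x×2667 + (z_c − 1.63 − 0 − x)×3329
The z_c×3329 term appears on both sides and cancels. Collect the known terms of each column as K = Σ(ρt)_known − 3329 × (depth of known layers): K_1 = 111540.73 − 3329×40.01 = −21652.56; K_2 = 0 − 3329×(1.63 + 0) = −5426.27.
Balance: K_1 = K_2 − x×(3329 − 2667), so x = (K_2 − K_1)/(3329 − 2667) = 16226.3/662 = 24.5 km.

24.5 km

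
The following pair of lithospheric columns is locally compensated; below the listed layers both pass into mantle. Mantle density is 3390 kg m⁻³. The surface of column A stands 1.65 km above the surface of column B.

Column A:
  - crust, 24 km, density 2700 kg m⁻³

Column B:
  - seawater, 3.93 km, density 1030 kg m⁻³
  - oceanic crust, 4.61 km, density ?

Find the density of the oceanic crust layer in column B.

Take the compensation level at the base of the deeper column (depth z_c below the surface of column A) and equate Σ ρ_i t_i down to z_c; mantle fills any gap and the z_c terms cancel.
Column A: 24×2700 + (z_c − 24)×3390
Column B: 1.65×0 + 3.93×1030 + 4.61×ρ + (z_c − 1.65 − 8.54)×3390
The z_c×3390 term appears on both sides and cancels. Collect the known terms of each column as K = Σ(ρt)_known − 3390 × (depth of known layers): K_A = 64800 − 3390×24 = −16560; K_B = 4047.9 − 3390×(1.65 + 8.54) = −30496.2.
Balance: K_A = K_B + 4.61×ρ, so ρ = (K_A − K_B)/4.61 = 13936.2/4.61 = 3020 kg m⁻³.

3020 kg m⁻³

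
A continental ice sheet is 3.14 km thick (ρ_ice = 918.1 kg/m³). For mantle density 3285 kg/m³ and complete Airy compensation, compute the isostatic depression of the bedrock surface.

0.878 km

Balancing pressure at the compensation depth: the ice load ρ_ice t is balanced by mantle displaced below, ρ_m s.
s = t ρ_ice / ρ_m = 3.14 km × 918.1/3285 = 0.878 km.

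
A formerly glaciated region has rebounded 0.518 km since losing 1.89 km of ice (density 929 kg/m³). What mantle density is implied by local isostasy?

ρ_m = ρ_ice t / u = 929 × 1.89 km/0.518 km = 3390 kg/m³.

3390 kg/m³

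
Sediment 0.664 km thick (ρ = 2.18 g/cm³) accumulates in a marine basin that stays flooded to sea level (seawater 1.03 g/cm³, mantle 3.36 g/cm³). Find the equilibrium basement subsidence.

0.328 km

Submarine loading: the sediment displaces seawater, and the subsidence is in turn flooded, so s (ρ_m − ρ_w) = t (ρ_sed − ρ_w).
s = 0.664 km × (2.18 − 1.03) / (3.36 − 1.03) = 0.328 km.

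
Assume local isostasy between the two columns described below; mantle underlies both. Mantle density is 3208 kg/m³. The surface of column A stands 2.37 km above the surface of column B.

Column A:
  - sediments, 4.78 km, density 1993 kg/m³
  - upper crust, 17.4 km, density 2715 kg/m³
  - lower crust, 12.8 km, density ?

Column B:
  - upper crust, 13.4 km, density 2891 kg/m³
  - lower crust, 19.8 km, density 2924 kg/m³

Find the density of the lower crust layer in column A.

Take the compensation level at the base of the deeper column (depth z_c below the surface of column A) and equate Σ ρ_i t_i down to z_c; mantle fills any gap and the z_c terms cancel.
Column A: 4.78×1993 + 17.4×2715 + 12.8×ρ + (z_c − 34.98)×3208
Column B: 2.37×0 + 13.4×2891 + 19.8×2924 + (z_c − 2.37 − 33.2)×3208
The z_c×3208 term appears on both sides and cancels. Collect the known terms of each column as K = Σ(ρt)_known − 3208 × (depth of known layers): K_A = 56767.54 − 3208×34.98 = −55448.3; K_B = 96634.6 − 3208×(2.37 + 33.2) = −17473.96.
Balance: K_A + 12.8×ρ = K_B, so ρ = (K_B − K_A)/12.8 = 37974.3/12.8 = 2970 kg/m³.

2970 kg/m³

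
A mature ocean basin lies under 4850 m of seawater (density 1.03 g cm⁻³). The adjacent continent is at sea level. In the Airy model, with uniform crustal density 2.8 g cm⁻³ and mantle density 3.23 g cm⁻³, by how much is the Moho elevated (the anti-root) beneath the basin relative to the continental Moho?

20000 m

By Archimedes' principle applied to the lithosphere: replacing crust with seawater at the top is compensated by replacing crust with mantle at the base: d (ρ_c − ρ_w) = a (ρ_m − ρ_c).
a = d (ρ_c − ρ_w)/(ρ_m − ρ_c) = 4850 m × 1.77/0.43 = 20000 m.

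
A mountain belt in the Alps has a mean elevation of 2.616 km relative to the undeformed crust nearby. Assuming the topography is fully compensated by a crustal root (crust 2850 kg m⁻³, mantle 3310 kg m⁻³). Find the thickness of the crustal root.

16.2 km

Equating mass per unit area of the two columns: the weight of the topography is balanced by the buoyancy of the root, ρ_c h = (ρ_m − ρ_c) r.
r = h · ρ_c / (ρ_m − ρ_c) = 2.616 km × 2850 / (3310 − 2850) = 16.2 km.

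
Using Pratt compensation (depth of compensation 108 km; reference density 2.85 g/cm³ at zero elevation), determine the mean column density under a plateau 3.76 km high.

2.75 g/cm³

Pratt balance: ρ_ref D = ρ (D + h).
ρ = ρ_ref D/(D + h) = 2.85 × 108 km/(108 km + 3.76 km) = 2.75 g/cm³.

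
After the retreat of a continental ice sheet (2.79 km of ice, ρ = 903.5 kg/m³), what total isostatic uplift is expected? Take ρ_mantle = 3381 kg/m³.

0.746 km

Removing the load lets mantle flow back in; uplift u satisfies ρ_ice t = ρ_m u.
u = t ρ_ice/ρ_m = 2.79 km × 903.5/3381 = 0.746 km.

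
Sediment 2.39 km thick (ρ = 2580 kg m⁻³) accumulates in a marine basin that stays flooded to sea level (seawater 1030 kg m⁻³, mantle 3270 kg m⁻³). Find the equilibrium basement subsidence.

1.65 km

Submarine loading: the sediment displaces seawater, and the subsidence is in turn flooded, so s (ρ_m − ρ_w) = t (ρ_sed − ρ_w).
s = 2.39 km × (2580 − 1030) / (3270 − 1030) = 1.65 km.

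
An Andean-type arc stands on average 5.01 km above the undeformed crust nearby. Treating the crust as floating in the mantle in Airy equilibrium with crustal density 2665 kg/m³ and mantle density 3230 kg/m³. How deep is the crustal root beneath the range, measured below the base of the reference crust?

Equating mass per unit area of the two columns: the weight of the topography is balanced by the buoyancy of the root, ρ_c h = (ρ_m − ρ_c) r.
r = h · ρ_c / (ρ_m − ρ_c) = 5.01 km × 2665 / (3230 − 2665) = 23.6 km.

23.6 km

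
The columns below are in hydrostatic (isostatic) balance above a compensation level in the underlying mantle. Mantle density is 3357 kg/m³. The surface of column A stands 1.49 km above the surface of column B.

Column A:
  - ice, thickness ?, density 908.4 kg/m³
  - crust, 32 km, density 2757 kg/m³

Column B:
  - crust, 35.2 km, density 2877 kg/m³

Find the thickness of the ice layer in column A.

Take the compensation level at the base of the deeper column (depth z_c below the surface of column A) and equate Σ ρ_i t_i down to z_c; mantle fills any gap and the z_c terms cancel.
Column A: x×908.4 + 32×2757 + (z_c − 32 − x)×3357
Column B: 1.49×0 + 35.2×2877 + (z_c − 1.49 − 35.2)×3357
The z_c×3357 term appears on both sides and cancels. Collect the known terms of each column as K = Σ(ρt)_known − 3357 × (depth of known layers): K_A = 88224 − 3357×32 = −19200; K_B = 101270.4 − 3357×(1.49 + 35.2) = −21897.93.
Balance: K_A − x×(3357 − 908.4) = K_B, so x = (K_A − K_B)/(3357 − 908.4) = 2697.93/2448.6 = 1.1 km.

1.1 km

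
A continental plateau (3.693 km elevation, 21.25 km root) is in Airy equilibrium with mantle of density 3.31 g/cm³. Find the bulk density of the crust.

2.82 g/cm³

ρ_c h = (ρ_m − ρ_c) r → ρ_c (h + r) = ρ_m r → ρ_c = ρ_m r / (h + r).
ρ_c = 3.31 × 21.25 km / (3.693 km + 21.25 km) = 2.82 g/cm³.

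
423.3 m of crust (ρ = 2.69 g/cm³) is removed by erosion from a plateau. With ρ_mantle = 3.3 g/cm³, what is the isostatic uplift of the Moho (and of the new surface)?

345 m

Unloading: uplift u = e ρ_c/ρ_m = 423.3 m × 2.69/3.3 = 345 m.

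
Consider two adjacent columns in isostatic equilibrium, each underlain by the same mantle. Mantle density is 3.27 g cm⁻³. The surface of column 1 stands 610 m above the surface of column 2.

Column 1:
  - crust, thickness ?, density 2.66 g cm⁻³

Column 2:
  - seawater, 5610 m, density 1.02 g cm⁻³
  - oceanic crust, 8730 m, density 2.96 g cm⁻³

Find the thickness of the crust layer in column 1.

Take the compensation level at the base of the deeper column (depth z_c below the surface of column 1) and equate Σ ρ_i t_i down to z_c; mantle fills any gap and the z_c terms cancel.
Column 1: x×2.66 + (z_c − 0 − x)×3.27
Column 2: 610×0 + 5610×1.02 + 8730×2.96 + (z_c − 610 − 14340)×3.27
The z_c×3.27 term appears on both sides and cancels. Collect the known terms of each column as K = Σ(ρt)_known − 3.27 × (depth of known layers): K_1 = 0 − 3.27×0 = 0; K_2 = 31563 − 3.27×(610 + 14340) = −17323.5.
Balance: K_1 − x×(3.27 − 2.66) = K_2, so x = (K_1 − K_2)/(3.27 − 2.66) = 17323.5/0.61 = 28400 m.

28400 m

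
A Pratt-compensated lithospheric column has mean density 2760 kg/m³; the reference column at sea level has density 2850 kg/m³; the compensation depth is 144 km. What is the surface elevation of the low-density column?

4.7 km

ρ_ref D = ρ (D + h) → h = D (ρ_ref − ρ)/ρ.
h = 144 km × (2850 − 2760)/2760 = 4.7 km.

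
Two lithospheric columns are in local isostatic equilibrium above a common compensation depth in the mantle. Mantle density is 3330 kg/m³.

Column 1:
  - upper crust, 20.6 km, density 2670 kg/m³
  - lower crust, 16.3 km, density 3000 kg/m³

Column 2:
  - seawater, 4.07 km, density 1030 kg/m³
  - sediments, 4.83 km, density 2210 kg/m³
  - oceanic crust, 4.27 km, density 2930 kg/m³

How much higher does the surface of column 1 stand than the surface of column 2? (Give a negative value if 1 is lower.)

For any compensation level in the mantle, the mantle terms cancel and isostasy reduces to e = (Σt_1 − Σt_2) − (Σ(ρt)_1 − Σ(ρt)_2) / ρ_m.
Σt_1 = 36.9 km; Σt_2 = 13.17 km; Σ(ρt)_1 = 103902; Σ(ρt)_2 = 27377.5 (in km·kg/m³).
e = (36.9 − 13.17) − (103902 − 27377.5) / 3330 = 0.75 km.

0.75 km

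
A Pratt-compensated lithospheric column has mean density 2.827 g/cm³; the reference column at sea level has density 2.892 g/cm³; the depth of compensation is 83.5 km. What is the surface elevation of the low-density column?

1.92 km

ρ_ref D = ρ (D + h) → h = D (ρ_ref − ρ)/ρ.
h = 83.5 km × (2.892 − 2.827)/2.827 = 1.92 km.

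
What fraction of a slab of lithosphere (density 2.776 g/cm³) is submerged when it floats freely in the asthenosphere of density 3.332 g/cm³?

83.3%

Submerged fraction = ρ_obj/ρ_fluid = 2.776/3.332 = 83.3%.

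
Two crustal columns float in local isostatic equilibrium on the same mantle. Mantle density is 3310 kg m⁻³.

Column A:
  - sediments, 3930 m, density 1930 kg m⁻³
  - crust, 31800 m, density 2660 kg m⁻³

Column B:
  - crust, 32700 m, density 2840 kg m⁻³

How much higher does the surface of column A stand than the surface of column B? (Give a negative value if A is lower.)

3240 m

For any compensation level in the mantle, the mantle terms cancel and isostasy reduces to e = (Σt_A − Σt_B) − (Σ(ρt)_A − Σ(ρt)_B) / ρ_m.
Σt_A = 35730 m; Σt_B = 32700 m; Σ(ρt)_A = 92172900; Σ(ρt)_B = 92868000 (in m·kg m⁻³).
e = (35730 − 32700) − (92172900 − 92868000) / 3310 = 3240 m.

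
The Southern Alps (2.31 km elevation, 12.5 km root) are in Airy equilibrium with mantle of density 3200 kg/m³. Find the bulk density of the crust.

ρ_c h = (ρ_m − ρ_c) r → ρ_c (h + r) = ρ_m r → ρ_c = ρ_m r / (h + r).
ρ_c = 3200 × 12.5 km / (2.31 km + 12.5 km) = 2700 kg/m³.

2700 kg/m³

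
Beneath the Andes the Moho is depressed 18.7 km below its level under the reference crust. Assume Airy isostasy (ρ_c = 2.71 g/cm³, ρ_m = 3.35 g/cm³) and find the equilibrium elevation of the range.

4.42 km

Equating mass per unit area of the two columns: ρ_c h = (ρ_m − ρ_c) r.
h = r (ρ_m − ρ_c) / ρ_c = 18.7 km × (3.35 − 2.71) / 2.71 = 4.42 km.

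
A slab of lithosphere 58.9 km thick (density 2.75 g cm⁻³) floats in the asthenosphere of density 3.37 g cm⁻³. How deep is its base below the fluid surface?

Draft d = t ρ_obj/ρ_fluid = 58.9 km × 2.75/3.37 = 48.1 km.

48.1 km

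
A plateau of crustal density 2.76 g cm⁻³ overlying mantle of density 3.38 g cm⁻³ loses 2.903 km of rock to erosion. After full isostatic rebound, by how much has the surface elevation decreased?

0.533 km

Rebound u = e ρ_c/ρ_m = 2.903 km × 2.76/3.38 = 2.37 km.
Net surface drop = e − u = 2.903 km − 2.37 km = e (ρ_m − ρ_c)/ρ_m = 0.533 km.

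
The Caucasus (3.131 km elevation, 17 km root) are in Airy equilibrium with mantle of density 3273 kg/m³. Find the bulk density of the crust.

2760 kg/m³

ρ_c h = (ρ_m − ρ_c) r → ρ_c (h + r) = ρ_m r → ρ_c = ρ_m r / (h + r).
ρ_c = 3273 × 17 km / (3.131 km + 17 km) = 2760 kg/m³.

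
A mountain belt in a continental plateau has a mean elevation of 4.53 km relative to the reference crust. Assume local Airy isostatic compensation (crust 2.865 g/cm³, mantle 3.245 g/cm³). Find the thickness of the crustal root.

For local isostatic compensation: the weight of the topography is balanced by the buoyancy of the root, ρ_c h = (ρ_m − ρ_c) r.
r = h · ρ_c / (ρ_m − ρ_c) = 4.53 km × 2.865 / (3.245 − 2.865) = 34.2 km.

34.2 km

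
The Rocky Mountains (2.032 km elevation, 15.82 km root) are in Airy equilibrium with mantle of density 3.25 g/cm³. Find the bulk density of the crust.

2.88 g/cm³

ρ_c h = (ρ_m − ρ_c) r → ρ_c (h + r) = ρ_m r → ρ_c = ρ_m r / (h + r).
ρ_c = 3.25 × 15.82 km / (2.032 km + 15.82 km) = 2.88 g/cm³.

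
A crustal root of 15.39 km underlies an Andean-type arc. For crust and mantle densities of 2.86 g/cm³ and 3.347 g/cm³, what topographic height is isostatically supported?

In Airy isostatic equilibrium: ρ_c h = (ρ_m − ρ_c) r.
h = r (ρ_m − ρ_c) / ρ_c = 15.39 km × (3.347 − 2.86) / 2.86 = 2.62 km.

2.62 km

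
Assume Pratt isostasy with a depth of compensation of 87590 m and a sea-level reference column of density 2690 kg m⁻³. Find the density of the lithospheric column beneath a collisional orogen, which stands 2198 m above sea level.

2620 kg m⁻³

Pratt balance: ρ_ref D = ρ (D + h).
ρ = ρ_ref D/(D + h) = 2690 × 87590 m/(87590 m + 2198 m) = 2620 kg m⁻³.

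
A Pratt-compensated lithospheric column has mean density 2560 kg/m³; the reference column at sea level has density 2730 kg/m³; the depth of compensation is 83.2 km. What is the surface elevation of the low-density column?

ρ_ref D = ρ (D + h) → h = D (ρ_ref − ρ)/ρ.
h = 83.2 km × (2730 − 2560)/2560 = 5.53 km.

5.53 km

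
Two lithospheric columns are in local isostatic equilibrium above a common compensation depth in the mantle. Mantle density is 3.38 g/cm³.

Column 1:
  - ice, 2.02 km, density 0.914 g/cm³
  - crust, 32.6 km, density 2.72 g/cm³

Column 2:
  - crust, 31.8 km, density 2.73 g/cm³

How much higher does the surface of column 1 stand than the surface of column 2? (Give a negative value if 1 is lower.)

1.72 km

For any compensation level in the mantle, the mantle terms cancel and isostasy reduces to e = (Σt_1 − Σt_2) − (Σ(ρt)_1 − Σ(ρt)_2) / ρ_m.
Σt_1 = 34.62 km; Σt_2 = 31.8 km; Σ(ρt)_1 = 90.51828; Σ(ρt)_2 = 86.814 (in km·g/cm³).
e = (34.62 − 31.8) − (90.51828 − 86.814) / 3.38 = 1.72 km.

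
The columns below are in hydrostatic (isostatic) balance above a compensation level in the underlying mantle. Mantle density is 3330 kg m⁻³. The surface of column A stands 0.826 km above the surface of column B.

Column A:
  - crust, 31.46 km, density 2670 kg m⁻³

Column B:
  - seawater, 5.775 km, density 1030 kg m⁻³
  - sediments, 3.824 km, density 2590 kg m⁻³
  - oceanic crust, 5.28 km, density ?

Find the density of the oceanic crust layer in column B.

2970 kg m⁻³

Take the compensation level at the base of the deeper column (depth z_c below the surface of column A) and equate Σ ρ_i t_i down to z_c; mantle fills any gap and the z_c terms cancel.
Column A: 31.46×2670 + (z_c − 31.46)×3330
Column B: 0.826×0 + 5.775×1030 + 3.824×2590 + 5.28×ρ + (z_c − 0.826 − 14.879)×3330
The z_c×3330 term appears on both sides and cancels. Collect the known terms of each column as K = Σ(ρt)_known − 3330 × (depth of known layers): K_A = 83998.2 − 3330×31.46 = −20763.6; K_B = 15852.41 − 3330×(0.826 + 14.879) = −36445.24.
Balance: K_A = K_B + 5.28×ρ, so ρ = (K_A − K_B)/5.28 = 15681.6/5.28 = 2970 kg m⁻³.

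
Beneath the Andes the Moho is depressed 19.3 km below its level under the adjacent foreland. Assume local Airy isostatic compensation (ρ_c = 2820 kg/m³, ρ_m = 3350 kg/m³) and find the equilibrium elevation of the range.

3.63 km

In Airy isostatic equilibrium: ρ_c h = (ρ_m − ρ_c) r.
h = r (ρ_m − ρ_c) / ρ_c = 19.3 km × (3350 − 2820) / 2820 = 3.63 km.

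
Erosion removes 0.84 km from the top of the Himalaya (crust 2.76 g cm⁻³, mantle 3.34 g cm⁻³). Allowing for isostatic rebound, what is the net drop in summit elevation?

Rebound u = e ρ_c/ρ_m = 0.84 km × 2.76/3.34 = 0.6941 km.
Net surface drop = e − u = 0.84 km − 0.6941 km = e (ρ_m − ρ_c)/ρ_m = 0.146 km.

0.146 km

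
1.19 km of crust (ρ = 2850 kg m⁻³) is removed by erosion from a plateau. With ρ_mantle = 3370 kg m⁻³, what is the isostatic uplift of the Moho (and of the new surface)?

1.01 km

Unloading: uplift u = e ρ_c/ρ_m = 1.19 km × 2850/3370 = 1.01 km.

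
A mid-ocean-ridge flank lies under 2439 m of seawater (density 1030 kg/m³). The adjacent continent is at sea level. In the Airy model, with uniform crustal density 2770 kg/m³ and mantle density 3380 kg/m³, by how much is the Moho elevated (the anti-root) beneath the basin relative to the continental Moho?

6960 m

Balancing pressure at the compensation depth: replacing crust with seawater at the top is compensated by replacing crust with mantle at the base: d (ρ_c − ρ_w) = a (ρ_m − ρ_c).
a = d (ρ_c − ρ_w)/(ρ_m − ρ_c) = 2439 m × 1740/610 = 6960 m.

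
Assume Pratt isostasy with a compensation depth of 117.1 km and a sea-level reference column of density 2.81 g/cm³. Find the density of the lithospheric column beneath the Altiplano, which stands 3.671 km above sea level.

2.72 g/cm³

Pratt balance: ρ_ref D = ρ (D + h).
ρ = ρ_ref D/(D + h) = 2.81 × 117.1 km/(117.1 km + 3.671 km) = 2.72 g/cm³.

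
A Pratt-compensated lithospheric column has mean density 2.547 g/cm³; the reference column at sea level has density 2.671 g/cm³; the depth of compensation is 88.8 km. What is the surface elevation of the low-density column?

ρ_ref D = ρ (D + h) → h = D (ρ_ref − ρ)/ρ.
h = 88.8 km × (2.671 − 2.547)/2.547 = 4.32 km.

4.32 km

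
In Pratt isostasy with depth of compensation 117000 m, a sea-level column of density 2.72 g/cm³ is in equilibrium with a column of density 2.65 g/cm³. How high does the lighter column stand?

3090 m

ρ_ref D = ρ (D + h) → h = D (ρ_ref − ρ)/ρ.
h = 117000 m × (2.72 − 2.65)/2.65 = 3090 m.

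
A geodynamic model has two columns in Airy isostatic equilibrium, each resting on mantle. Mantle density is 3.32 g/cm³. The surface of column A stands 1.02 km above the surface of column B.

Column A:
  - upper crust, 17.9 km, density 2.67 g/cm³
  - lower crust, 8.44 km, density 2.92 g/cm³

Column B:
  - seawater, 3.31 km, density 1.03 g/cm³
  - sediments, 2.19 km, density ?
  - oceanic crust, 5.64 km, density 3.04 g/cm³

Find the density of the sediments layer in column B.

2.19 g/cm³

Take the compensation level at the base of the deeper column (depth z_c below the surface of column A) and equate Σ ρ_i t_i down to z_c; mantle fills any gap and the z_c terms cancel.
Column A: 17.9×2.67 + 8.44×2.92 + (z_c − 26.34)×3.32
Column B: 1.02×0 + 3.31×1.03 + 2.19×ρ + 5.64×3.04 + (z_c − 1.02 − 11.14)×3.32
The z_c×3.32 term appears on both sides and cancels. Collect the known terms of each column as K = Σ(ρt)_known − 3.32 × (depth of known layers): K_A = 72.4378 − 3.32×26.34 = −15.011; K_B = 20.5549 − 3.32×(1.02 + 11.14) = −19.8163.
Balance: K_A = K_B + 2.19×ρ, so ρ = (K_A − K_B)/2.19 = 4.8053/2.19 = 2.19 g/cm³.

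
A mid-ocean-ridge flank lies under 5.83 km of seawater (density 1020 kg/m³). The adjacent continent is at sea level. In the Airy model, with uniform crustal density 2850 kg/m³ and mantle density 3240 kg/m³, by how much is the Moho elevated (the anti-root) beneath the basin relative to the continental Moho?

27.4 km

For local isostatic compensation: replacing crust with seawater at the top is compensated by replacing crust with mantle at the base: d (ρ_c − ρ_w) = a (ρ_m − ρ_c).
a = d (ρ_c − ρ_w)/(ρ_m − ρ_c) = 5.83 km × 1830/390 = 27.4 km.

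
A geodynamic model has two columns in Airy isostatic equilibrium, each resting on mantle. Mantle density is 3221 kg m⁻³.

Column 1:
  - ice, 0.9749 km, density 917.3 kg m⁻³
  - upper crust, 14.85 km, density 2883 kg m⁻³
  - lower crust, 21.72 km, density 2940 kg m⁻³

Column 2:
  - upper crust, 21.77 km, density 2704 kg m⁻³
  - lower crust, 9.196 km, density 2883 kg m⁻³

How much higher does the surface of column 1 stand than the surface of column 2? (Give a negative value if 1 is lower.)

−0.309 km

For any compensation level in the mantle, the mantle terms cancel and isostasy reduces to e = (Σt_1 − Σt_2) − (Σ(ρt)_1 − Σ(ρt)_2) / ρ_m.
Σt_1 = 37.5449 km; Σt_2 = 30.966 km; Σ(ρt)_1 = 107563.626; Σ(ρt)_2 = 85378.148 (in km·kg m⁻³).
e = (37.5449 − 30.966) − (107563.626 − 85378.148) / 3221 = −0.309 km.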